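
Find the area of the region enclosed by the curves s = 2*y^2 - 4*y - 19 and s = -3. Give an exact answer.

72

Both boundary curves give s as a function of y, so integrate with respect to y. Setting them equal: 2*y^2 - 4*y - 16 = 0, i.e. 2*(y - 4)*(y + 2) = 0, so they meet at y = -2, 4.
For y in [-2, 4], s = 2*y^2 - 4*y - 19 is on the left; area = ∫[-2,4] (-(2*y^2 - 4*y - 16)) dy = 72.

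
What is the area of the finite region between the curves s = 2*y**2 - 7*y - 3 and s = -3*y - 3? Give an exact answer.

8/3

Both boundary curves give s as a function of y, so integrate with respect to y. Setting them equal: 2*y**2 - 4*y = 0, i.e. 2*y*(y - 2) = 0, so they meet at y = 0, 2.
For y in [0, 2], s = 2*y**2 - 7*y - 3 is on the left; area = ∫[0,2] (-(2*y**2 - 4*y)) dy = 8/3.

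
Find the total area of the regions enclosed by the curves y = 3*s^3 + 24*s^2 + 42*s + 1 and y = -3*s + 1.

253/4

Set the curves equal: 3*s^3 + 24*s^2 + 42*s + 1 = -3*s + 1, so 3*s^3 + 24*s^2 + 45*s = 0, which factors as 3*s*(s + 3)*(s + 5) = 0. The curves meet at s = -5, -3, 0.
On [-5, -3], y = 3*s^3 + 24*s^2 + 42*s + 1 is on top; that piece has area ∫[-5,-3] (3*s^3 + 24*s^2 + 45*s) ds = 16.
On [-3, 0], y = -3*s + 1 is on top; that piece has area ∫[-3,0] (-(3*s^3 + 24*s^2 + 45*s)) ds = 189/4.
Total enclosed area = 16 + 189/4 = 253/4.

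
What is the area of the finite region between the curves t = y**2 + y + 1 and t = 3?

Both boundary curves give t as a function of y, so integrate with respect to y. Setting them equal: y**2 + y - 2 = 0, i.e. (y - 1)*(y + 2) = 0, so they meet at y = -2, 1.
For y in [-2, 1], t = y**2 + y + 1 is on the left; area = ∫[-2,1] (-(y**2 + y - 2)) dy = 9/2.

9/2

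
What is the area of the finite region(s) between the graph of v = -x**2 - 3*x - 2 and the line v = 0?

1/6

The curve meets the x-axis where -x**2 - 3*x - 2 = 0, i.e. -(x + 1)*(x + 2) = 0, at x = -2, -1.
On [-2, -1] the curve lies above the axis; ∫[-2,-1] (-x**2 - 3*x - 2) dx = 1/6, giving area 1/6.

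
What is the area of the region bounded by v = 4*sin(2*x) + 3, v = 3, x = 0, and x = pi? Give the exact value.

8

The difference (4*sin(2*x) + 3) - (3) = 4*sin(2*x) changes sign at x = pi/2 inside [0, pi], so split the integral there.
∫[0,pi/2] (4*sin(2*x)) dx = 4.
∫[pi/2,pi] (4*sin(2*x)) dx = -4; the area of that piece is 4.
Total area = 4 + 4 = 8.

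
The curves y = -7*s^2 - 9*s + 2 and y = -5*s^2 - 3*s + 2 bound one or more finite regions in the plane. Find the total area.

9

Set the curves equal: -7*s^2 - 9*s + 2 = -5*s^2 - 3*s + 2, so -2*s^2 - 6*s = 0, which factors as -2*s*(s + 3) = 0. The curves meet at s = -3, 0.
On [-3, 0], y = -7*s^2 - 9*s + 2 is on top; that piece has area ∫[-3,0] (-2*s^2 - 6*s) ds = 9.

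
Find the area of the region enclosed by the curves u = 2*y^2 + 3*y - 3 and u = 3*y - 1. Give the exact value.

8/3

Both boundary curves give u as a function of y, so integrate with respect to y. Setting them equal: 2*y^2 - 2 = 0, i.e. 2*(y - 1)*(y + 1) = 0, so they meet at y = -1, 1.
For y in [-1, 1], u = 2*y^2 + 3*y - 3 is on the left; area = ∫[-1,1] (-(2*y^2 - 2)) dy = 8/3.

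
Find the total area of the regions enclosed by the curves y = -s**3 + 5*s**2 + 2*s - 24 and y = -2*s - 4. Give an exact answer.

937/12

Set the curves equal: -s**3 + 5*s**2 + 2*s - 24 = -2*s - 4, so -s**3 + 5*s**2 + 4*s - 20 = 0, which factors as -(s - 5)*(s - 2)*(s + 2) = 0. The curves meet at s = -2, 2, 5.
On [-2, 2], y = -2*s - 4 is on top; that piece has area ∫[-2,2] (-(-s**3 + 5*s**2 + 4*s - 20)) ds = 160/3.
On [2, 5], y = -s**3 + 5*s**2 + 2*s - 24 is on top; that piece has area ∫[2,5] (-s**3 + 5*s**2 + 4*s - 20) ds = 99/4.
Total enclosed area = 160/3 + 99/4 = 937/12.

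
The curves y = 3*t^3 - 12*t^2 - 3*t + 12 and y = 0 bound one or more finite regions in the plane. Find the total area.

Set the curves equal: 3*t^3 - 12*t^2 - 3*t + 12 = 0, so 3*t^3 - 12*t^2 - 3*t + 12 = 0, which factors as 3*(t - 4)*(t - 1)*(t + 1) = 0. The curves meet at t = -1, 1, 4.
On [-1, 1], y = 3*t^3 - 12*t^2 - 3*t + 12 is on top; that piece has area ∫[-1,1] (3*t^3 - 12*t^2 - 3*t + 12) dt = 16.
On [1, 4], y = 0 is on top; that piece has area ∫[1,4] (-(3*t^3 - 12*t^2 - 3*t + 12)) dt = 189/4.
Total enclosed area = 16 + 189/4 = 253/4.

253/4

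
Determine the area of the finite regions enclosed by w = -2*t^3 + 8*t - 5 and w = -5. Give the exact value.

Set the curves equal: -2*t^3 + 8*t - 5 = -5, so -2*t^3 + 8*t = 0, which factors as -2*t*(t - 2)*(t + 2) = 0. The curves meet at t = -2, 0, 2.
On [-2, 0], w = -5 is on top; that piece has area ∫[-2,0] (-(-2*t^3 + 8*t)) dt = 8.
On [0, 2], w = -2*t^3 + 8*t - 5 is on top; that piece has area ∫[0,2] (-2*t^3 + 8*t) dt = 8.
Total enclosed area = 8 + 8 = 16.

16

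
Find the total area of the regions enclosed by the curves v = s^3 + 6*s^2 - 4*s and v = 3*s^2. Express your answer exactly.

Set the curves equal: s^3 + 6*s^2 - 4*s = 3*s^2, so s^3 + 3*s^2 - 4*s = 0, which factors as s*(s - 1)*(s + 4) = 0. The curves meet at s = -4, 0, 1.
On [-4, 0], v = s^3 + 6*s^2 - 4*s is on top; that piece has area ∫[-4,0] (s^3 + 3*s^2 - 4*s) ds = 32.
On [0, 1], v = 3*s^2 is on top; that piece has area ∫[0,1] (-(s^3 + 3*s^2 - 4*s)) ds = 3/4.
Total enclosed area = 32 + 3/4 = 131/4.

131/4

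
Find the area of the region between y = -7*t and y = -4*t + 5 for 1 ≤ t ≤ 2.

On [1, 2], (-7*t) - (-4*t + 5) = -3*t - 5 is ≤ 0 throughout, so the area is a single integral of |-3*t - 5|.
∫[1,2] (-3*t - 5) dt = -19/2; the area of that piece is 19/2.

19/2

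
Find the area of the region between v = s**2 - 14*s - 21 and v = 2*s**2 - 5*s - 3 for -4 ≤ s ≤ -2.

3

The difference (s**2 - 14*s - 21) - (2*s**2 - 5*s - 3) = -s**2 - 9*s - 18 changes sign at s = -3 inside [-4, -2], so split the integral there.
∫[-4,-3] (-s**2 - 9*s - 18) ds = 7/6.
∫[-3,-2] (-s**2 - 9*s - 18) ds = -11/6; the area of that piece is 11/6.
Total area = 7/6 + 11/6 = 3.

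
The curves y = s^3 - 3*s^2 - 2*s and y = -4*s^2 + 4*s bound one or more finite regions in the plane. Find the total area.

Set the curves equal: s^3 - 3*s^2 - 2*s = -4*s^2 + 4*s, so s^3 + s^2 - 6*s = 0, which factors as s*(s - 2)*(s + 3) = 0. The curves meet at s = -3, 0, 2.
On [-3, 0], y = s^3 - 3*s^2 - 2*s is on top; that piece has area ∫[-3,0] (s^3 + s^2 - 6*s) ds = 63/4.
On [0, 2], y = -4*s^2 + 4*s is on top; that piece has area ∫[0,2] (-(s^3 + s^2 - 6*s)) ds = 16/3.
Total enclosed area = 63/4 + 16/3 = 253/12.

253/12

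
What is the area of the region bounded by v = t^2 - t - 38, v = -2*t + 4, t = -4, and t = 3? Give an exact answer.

1603/6

On [-4, 3], (t^2 - t - 38) - (-2*t + 4) = t^2 + t - 42 is ≤ 0 throughout, so the area is a single integral of |t^2 + t - 42|.
∫[-4,3] (t^2 + t - 42) dt = -1603/6; the area of that piece is 1603/6.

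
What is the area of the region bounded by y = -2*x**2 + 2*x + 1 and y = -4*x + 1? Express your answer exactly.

Set the curves equal: -2*x**2 + 2*x + 1 = -4*x + 1, so -2*x**2 + 6*x = 0, which factors as -2*x*(x - 3) = 0. The curves meet at x = 0, 3.
On [0, 3], y = -2*x**2 + 2*x + 1 is on top; that piece has area ∫[0,3] (-2*x**2 + 6*x) dx = 9.

9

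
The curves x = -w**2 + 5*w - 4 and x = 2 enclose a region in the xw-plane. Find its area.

Both boundary curves give x as a function of w, so integrate with respect to w. Setting them equal: -w**2 + 5*w - 6 = 0, i.e. -(w - 3)*(w - 2) = 0, so they meet at w = 2, 3.
For w in [2, 3], x = -w**2 + 5*w - 4 is on the right; area = ∫[2,3] (-w**2 + 5*w - 6) dw = 1/6.

1/6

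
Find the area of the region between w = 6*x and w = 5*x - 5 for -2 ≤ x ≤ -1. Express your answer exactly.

On [-2, -1], (6*x) - (5*x - 5) = x + 5 is ≥ 0 throughout, so the area is a single integral of |x + 5|.
∫[-2,-1] (x + 5) dx = 7/2.

7/2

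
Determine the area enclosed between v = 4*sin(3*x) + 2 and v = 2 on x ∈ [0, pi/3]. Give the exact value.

8/3

On [0, pi/3], (4*sin(3*x) + 2) - (2) = 4*sin(3*x) is ≥ 0 throughout, so the area is a single integral of |4*sin(3*x)|.
∫[0,pi/3] (4*sin(3*x)) dx = 8/3.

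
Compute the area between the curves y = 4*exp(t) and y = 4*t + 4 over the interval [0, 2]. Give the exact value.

-20 + 4*exp(2)

On [0, 2], (4*exp(t)) - (4*t + 4) = -4*t + 4*exp(t) - 4 is ≥ 0 throughout, so the area is a single integral of |-4*t + 4*exp(t) - 4|.
∫[0,2] (-4*t + 4*exp(t) - 4) dt = -20 + 4*exp(2).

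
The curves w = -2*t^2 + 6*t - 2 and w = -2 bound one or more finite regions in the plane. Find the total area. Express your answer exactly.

9

Set the curves equal: -2*t^2 + 6*t - 2 = -2, so -2*t^2 + 6*t = 0, which factors as -2*t*(t - 3) = 0. The curves meet at t = 0, 3.
On [0, 3], w = -2*t^2 + 6*t - 2 is on top; that piece has area ∫[0,3] (-2*t^2 + 6*t) dt = 9.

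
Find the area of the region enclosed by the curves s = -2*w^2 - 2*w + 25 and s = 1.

343/3

Both boundary curves give s as a function of w, so integrate with respect to w. Setting them equal: -2*w^2 - 2*w + 24 = 0, i.e. -2*(w - 3)*(w + 4) = 0, so they meet at w = -4, 3.
For w in [-4, 3], s = -2*w^2 - 2*w + 25 is on the right; area = ∫[-4,3] (-2*w^2 - 2*w + 24) dw = 343/3.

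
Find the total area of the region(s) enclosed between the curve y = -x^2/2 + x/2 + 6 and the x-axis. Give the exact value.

343/12

The curve meets the x-axis where -x^2/2 + x/2 + 6 = 0, i.e. -(x - 4)*(x + 3)/2 = 0, at x = -3, 4.
On [-3, 4] the curve lies above the axis; ∫[-3,4] (-x^2/2 + x/2 + 6) dx = 343/12, giving area 343/12.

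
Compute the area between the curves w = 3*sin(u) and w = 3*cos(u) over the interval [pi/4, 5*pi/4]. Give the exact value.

On [pi/4, 5*pi/4], (3*sin(u)) - (3*cos(u)) = 3*sin(u) - 3*cos(u) is ≥ 0 throughout, so the area is a single integral of |3*sin(u) - 3*cos(u)|.
∫[pi/4,5*pi/4] (3*sin(u) - 3*cos(u)) du = 6*sqrt(2).

6*sqrt(2)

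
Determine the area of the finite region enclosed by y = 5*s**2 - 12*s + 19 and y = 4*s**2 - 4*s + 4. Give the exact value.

Set the curves equal: 5*s**2 - 12*s + 19 = 4*s**2 - 4*s + 4, so s**2 - 8*s + 15 = 0, which factors as (s - 5)*(s - 3) = 0. The curves meet at s = 3, 5.
On [3, 5], y = 4*s**2 - 4*s + 4 is on top; that piece has area ∫[3,5] (-(s**2 - 8*s + 15)) ds = 4/3.

4/3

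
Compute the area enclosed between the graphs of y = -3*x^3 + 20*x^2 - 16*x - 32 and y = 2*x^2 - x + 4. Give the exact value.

393/4

Set the curves equal: -3*x^3 + 20*x^2 - 16*x - 32 = 2*x^2 - x + 4, so -3*x^3 + 18*x^2 - 15*x - 36 = 0, which factors as -3*(x - 4)*(x - 3)*(x + 1) = 0. The curves meet at x = -1, 3, 4.
On [-1, 3], y = 2*x^2 - x + 4 is on top; that piece has area ∫[-1,3] (-(-3*x^3 + 18*x^2 - 15*x - 36)) dx = 96.
On [3, 4], y = -3*x^3 + 20*x^2 - 16*x - 32 is on top; that piece has area ∫[3,4] (-3*x^3 + 18*x^2 - 15*x - 36) dx = 9/4.
Total enclosed area = 96 + 9/4 = 393/4.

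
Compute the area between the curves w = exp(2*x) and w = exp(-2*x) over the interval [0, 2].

On [0, 2], (exp(2*x)) - (exp(-2*x)) = exp(2*x) - exp(-2*x) is ≥ 0 throughout, so the area is a single integral of |exp(2*x) - exp(-2*x)|.
∫[0,2] (exp(2*x) - exp(-2*x)) dx = -1 + exp(-4)/2 + exp(4)/2.

-1 + exp(-4)/2 + exp(4)/2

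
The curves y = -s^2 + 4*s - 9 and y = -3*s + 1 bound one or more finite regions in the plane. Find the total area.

Set the curves equal: -s^2 + 4*s - 9 = -3*s + 1, so -s^2 + 7*s - 10 = 0, which factors as -(s - 5)*(s - 2) = 0. The curves meet at s = 2, 5.
On [2, 5], y = -s^2 + 4*s - 9 is on top; that piece has area ∫[2,5] (-s^2 + 7*s - 10) ds = 9/2.

9/2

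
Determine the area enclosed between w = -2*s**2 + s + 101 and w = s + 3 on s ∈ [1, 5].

928/3

On [1, 5], (-2*s**2 + s + 101) - (s + 3) = -2*s**2 + 98 is ≥ 0 throughout, so the area is a single integral of |-2*s**2 + 98|.
∫[1,5] (-2*s**2 + 98) ds = 928/3.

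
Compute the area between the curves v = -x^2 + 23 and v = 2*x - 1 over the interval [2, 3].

38/3

On [2, 3], (-x^2 + 23) - (2*x - 1) = -x^2 - 2*x + 24 is ≥ 0 throughout, so the area is a single integral of |-x^2 - 2*x + 24|.
∫[2,3] (-x^2 - 2*x + 24) dx = 38/3.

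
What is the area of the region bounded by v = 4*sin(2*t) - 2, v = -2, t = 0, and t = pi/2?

On [0, pi/2], (4*sin(2*t) - 2) - (-2) = 4*sin(2*t) is ≥ 0 throughout, so the area is a single integral of |4*sin(2*t)|.
∫[0,pi/2] (4*sin(2*t)) dt = 4.

4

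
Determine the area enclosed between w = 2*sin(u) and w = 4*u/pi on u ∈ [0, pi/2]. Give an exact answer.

2 - pi/2

On [0, pi/2], (2*sin(u)) - (4*u/pi) = -4*u/pi + 2*sin(u) is ≥ 0 throughout, so the area is a single integral of |-4*u/pi + 2*sin(u)|.
∫[0,pi/2] (-4*u/pi + 2*sin(u)) du = 2 - pi/2.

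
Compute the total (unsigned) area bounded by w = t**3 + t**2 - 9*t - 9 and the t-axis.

148/3

The curve meets the t-axis where t**3 + t**2 - 9*t - 9 = 0, i.e. (t - 3)*(t + 1)*(t + 3) = 0, at t = -3, -1, 3.
On [-3, -1] the curve lies above the axis; ∫[-3,-1] (t**3 + t**2 - 9*t - 9) dt = 20/3, giving area 20/3.
On [-1, 3] the curve lies below the axis; ∫[-1,3] (t**3 + t**2 - 9*t - 9) dt = -128/3, giving area 128/3.
Total area = 20/3 + 128/3 = 148/3.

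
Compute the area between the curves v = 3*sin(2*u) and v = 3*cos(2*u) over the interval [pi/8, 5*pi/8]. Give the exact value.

On [pi/8, 5*pi/8], (3*sin(2*u)) - (3*cos(2*u)) = 3*sin(2*u) - 3*cos(2*u) is ≥ 0 throughout, so the area is a single integral of |3*sin(2*u) - 3*cos(2*u)|.
∫[pi/8,5*pi/8] (3*sin(2*u) - 3*cos(2*u)) du = 3*sqrt(2).

3*sqrt(2)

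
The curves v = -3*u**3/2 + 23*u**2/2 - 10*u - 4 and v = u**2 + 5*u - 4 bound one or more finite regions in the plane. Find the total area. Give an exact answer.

253/8

Set the curves equal: -3*u**3/2 + 23*u**2/2 - 10*u - 4 = u**2 + 5*u - 4, so -3*u**3/2 + 21*u**2/2 - 15*u = 0, which factors as -3*u*(u - 5)*(u - 2)/2 = 0. The curves meet at u = 0, 2, 5.
On [0, 2], v = u**2 + 5*u - 4 is on top; that piece has area ∫[0,2] (-(-3*u**3/2 + 21*u**2/2 - 15*u)) du = 8.
On [2, 5], v = -3*u**3/2 + 23*u**2/2 - 10*u - 4 is on top; that piece has area ∫[2,5] (-3*u**3/2 + 21*u**2/2 - 15*u) du = 189/8.
Total enclosed area = 8 + 189/8 = 253/8.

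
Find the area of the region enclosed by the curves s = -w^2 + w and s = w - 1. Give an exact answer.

Both boundary curves give s as a function of w, so integrate with respect to w. Setting them equal: -w^2 + 1 = 0, i.e. -(w - 1)*(w + 1) = 0, so they meet at w = -1, 1.
For w in [-1, 1], s = -w^2 + w is on the right; area = ∫[-1,1] (-w^2 + 1) dw = 4/3.

4/3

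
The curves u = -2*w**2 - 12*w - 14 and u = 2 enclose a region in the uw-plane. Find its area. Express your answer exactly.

Both boundary curves give u as a function of w, so integrate with respect to w. Setting them equal: -2*w**2 - 12*w - 16 = 0, i.e. -2*(w + 2)*(w + 4) = 0, so they meet at w = -4, -2.
For w in [-4, -2], u = -2*w**2 - 12*w - 14 is on the right; area = ∫[-4,-2] (-2*w**2 - 12*w - 16) dw = 8/3.

8/3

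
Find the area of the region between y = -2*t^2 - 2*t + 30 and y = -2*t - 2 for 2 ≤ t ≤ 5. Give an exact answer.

The difference (-2*t^2 - 2*t + 30) - (-2*t - 2) = -2*t^2 + 32 changes sign at t = 4 inside [2, 5], so split the integral there.
∫[2,4] (-2*t^2 + 32) dt = 80/3.
∫[4,5] (-2*t^2 + 32) dt = -26/3; the area of that piece is 26/3.
Total area = 80/3 + 26/3 = 106/3.

106/3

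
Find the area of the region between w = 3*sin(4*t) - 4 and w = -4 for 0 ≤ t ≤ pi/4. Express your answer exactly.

3/2

On [0, pi/4], (3*sin(4*t) - 4) - (-4) = 3*sin(4*t) is ≥ 0 throughout, so the area is a single integral of |3*sin(4*t)|.
∫[0,pi/4] (3*sin(4*t)) dt = 3/2.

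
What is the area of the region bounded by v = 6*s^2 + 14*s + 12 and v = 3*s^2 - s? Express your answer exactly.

Set the curves equal: 6*s^2 + 14*s + 12 = 3*s^2 - s, so 3*s^2 + 15*s + 12 = 0, which factors as 3*(s + 1)*(s + 4) = 0. The curves meet at s = -4, -1.
On [-4, -1], v = 3*s^2 - s is on top; that piece has area ∫[-4,-1] (-(3*s^2 + 15*s + 12)) ds = 27/2.

27/2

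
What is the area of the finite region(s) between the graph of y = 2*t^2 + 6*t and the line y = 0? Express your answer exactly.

9

The curve meets the t-axis where 2*t^2 + 6*t = 0, i.e. 2*t*(t + 3) = 0, at t = -3, 0.
On [-3, 0] the curve lies below the axis; ∫[-3,0] (2*t^2 + 6*t) dt = -9, giving area 9.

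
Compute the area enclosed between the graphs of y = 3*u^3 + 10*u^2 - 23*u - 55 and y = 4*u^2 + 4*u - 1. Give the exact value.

443/2

Set the curves equal: 3*u^3 + 10*u^2 - 23*u - 55 = 4*u^2 + 4*u - 1, so 3*u^3 + 6*u^2 - 27*u - 54 = 0, which factors as 3*(u - 3)*(u + 2)*(u + 3) = 0. The curves meet at u = -3, -2, 3.
On [-3, -2], y = 3*u^3 + 10*u^2 - 23*u - 55 is on top; that piece has area ∫[-3,-2] (3*u^3 + 6*u^2 - 27*u - 54) du = 11/4.
On [-2, 3], y = 4*u^2 + 4*u - 1 is on top; that piece has area ∫[-2,3] (-(3*u^3 + 6*u^2 - 27*u - 54)) du = 875/4.
Total enclosed area = 11/4 + 875/4 = 443/2.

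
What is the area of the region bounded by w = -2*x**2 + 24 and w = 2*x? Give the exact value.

Set the curves equal: -2*x**2 + 24 = 2*x, so -2*x**2 - 2*x + 24 = 0, which factors as -2*(x - 3)*(x + 4) = 0. The curves meet at x = -4, 3.
On [-4, 3], w = -2*x**2 + 24 is on top; that piece has area ∫[-4,3] (-2*x**2 - 2*x + 24) dx = 343/3.

343/3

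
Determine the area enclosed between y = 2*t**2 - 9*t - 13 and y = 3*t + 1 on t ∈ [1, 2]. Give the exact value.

On [1, 2], (2*t**2 - 9*t - 13) - (3*t + 1) = 2*t**2 - 12*t - 14 is ≤ 0 throughout, so the area is a single integral of |2*t**2 - 12*t - 14|.
∫[1,2] (2*t**2 - 12*t - 14) dt = -82/3; the area of that piece is 82/3.

82/3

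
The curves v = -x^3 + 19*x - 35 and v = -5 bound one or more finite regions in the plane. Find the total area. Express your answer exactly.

Set the curves equal: -x^3 + 19*x - 35 = -5, so -x^3 + 19*x - 30 = 0, which factors as -(x - 3)*(x - 2)*(x + 5) = 0. The curves meet at x = -5, 2, 3.
On [-5, 2], v = -5 is on top; that piece has area ∫[-5,2] (-(-x^3 + 19*x - 30)) dx = 1029/4.
On [2, 3], v = -x^3 + 19*x - 35 is on top; that piece has area ∫[2,3] (-x^3 + 19*x - 30) dx = 5/4.
Total enclosed area = 1029/4 + 5/4 = 517/2.

517/2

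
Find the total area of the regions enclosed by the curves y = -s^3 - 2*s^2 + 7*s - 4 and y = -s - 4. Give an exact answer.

148/3

Set the curves equal: -s^3 - 2*s^2 + 7*s - 4 = -s - 4, so -s^3 - 2*s^2 + 8*s = 0, which factors as -s*(s - 2)*(s + 4) = 0. The curves meet at s = -4, 0, 2.
On [-4, 0], y = -s - 4 is on top; that piece has area ∫[-4,0] (-(-s^3 - 2*s^2 + 8*s)) ds = 128/3.
On [0, 2], y = -s^3 - 2*s^2 + 7*s - 4 is on top; that piece has area ∫[0,2] (-s^3 - 2*s^2 + 8*s) ds = 20/3.
Total enclosed area = 128/3 + 20/3 = 148/3.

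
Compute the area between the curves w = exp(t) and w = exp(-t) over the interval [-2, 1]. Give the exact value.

The difference (exp(t)) - (exp(-t)) = exp(t) - exp(-t) changes sign at t = 0 inside [-2, 1], so split the integral there.
∫[-2,0] (exp(t) - exp(-t)) dt = -exp(2) - exp(-2) + 2; the area of that piece is -2 + exp(-2) + exp(2).
∫[0,1] (exp(t) - exp(-t)) dt = -2 + exp(-1) + exp(1).
Total area = (-2 + exp(-2) + exp(2)) + (-2 + exp(-1) + exp(1)) = -4 + exp(-2) + exp(-1) + exp(1) + exp(2).

-4 + exp(-2) + exp(-1) + exp(1) + exp(2)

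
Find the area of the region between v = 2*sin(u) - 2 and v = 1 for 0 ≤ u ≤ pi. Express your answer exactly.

On [0, pi], (2*sin(u) - 2) - (1) = 2*sin(u) - 3 is ≤ 0 throughout, so the area is a single integral of |2*sin(u) - 3|.
∫[0,pi] (2*sin(u) - 3) du = 4 - 3*pi; the area of that piece is -4 + 3*pi.

-4 + 3*pi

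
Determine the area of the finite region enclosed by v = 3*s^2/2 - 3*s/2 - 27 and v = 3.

Set the curves equal: 3*s^2/2 - 3*s/2 - 27 = 3, so 3*s^2/2 - 3*s/2 - 30 = 0, which factors as 3*(s - 5)*(s + 4)/2 = 0. The curves meet at s = -4, 5.
On [-4, 5], v = 3 is on top; that piece has area ∫[-4,5] (-(3*s^2/2 - 3*s/2 - 30)) ds = 729/4.

729/4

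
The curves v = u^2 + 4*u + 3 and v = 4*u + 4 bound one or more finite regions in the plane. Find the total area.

4/3

Set the curves equal: u^2 + 4*u + 3 = 4*u + 4, so u^2 - 1 = 0, which factors as (u - 1)*(u + 1) = 0. The curves meet at u = -1, 1.
On [-1, 1], v = 4*u + 4 is on top; that piece has area ∫[-1,1] (-(u^2 - 1)) du = 4/3.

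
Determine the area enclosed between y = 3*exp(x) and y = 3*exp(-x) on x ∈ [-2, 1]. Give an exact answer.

The difference (3*exp(x)) - (3*exp(-x)) = 3*exp(x) - 3*exp(-x) changes sign at x = 0 inside [-2, 1], so split the integral there.
∫[-2,0] (3*exp(x) - 3*exp(-x)) dx = -3*exp(2) - 3*exp(-2) + 6; the area of that piece is -6 + 3*exp(-2) + 3*exp(2).
∫[0,1] (3*exp(x) - 3*exp(-x)) dx = -6 + 3*exp(-1) + 3*exp(1).
Total area = (-6 + 3*exp(-2) + 3*exp(2)) + (-6 + 3*exp(-1) + 3*exp(1)) = -12 + 3*exp(-2) + 3*exp(-1) + 3*exp(1) + 3*exp(2).

-12 + 3*exp(-2) + 3*exp(-1) + 3*exp(1) + 3*exp(2)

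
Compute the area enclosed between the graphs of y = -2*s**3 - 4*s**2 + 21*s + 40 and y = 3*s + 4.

443/3

Set the curves equal: -2*s**3 - 4*s**2 + 21*s + 40 = 3*s + 4, so -2*s**3 - 4*s**2 + 18*s + 36 = 0, which factors as -2*(s - 3)*(s + 2)*(s + 3) = 0. The curves meet at s = -3, -2, 3.
On [-3, -2], y = 3*s + 4 is on top; that piece has area ∫[-3,-2] (-(-2*s**3 - 4*s**2 + 18*s + 36)) ds = 11/6.
On [-2, 3], y = -2*s**3 - 4*s**2 + 21*s + 40 is on top; that piece has area ∫[-2,3] (-2*s**3 - 4*s**2 + 18*s + 36) ds = 875/6.
Total enclosed area = 11/6 + 875/6 = 443/3.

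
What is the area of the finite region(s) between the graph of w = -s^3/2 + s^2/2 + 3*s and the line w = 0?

The curve meets the s-axis where -s^3/2 + s^2/2 + 3*s = 0, i.e. -s*(s - 3)*(s + 2)/2 = 0, at s = -2, 0, 3.
On [-2, 0] the curve lies below the axis; ∫[-2,0] (-s^3/2 + s^2/2 + 3*s) ds = -8/3, giving area 8/3.
On [0, 3] the curve lies above the axis; ∫[0,3] (-s^3/2 + s^2/2 + 3*s) ds = 63/8, giving area 63/8.
Total area = 8/3 + 63/8 = 253/24.

253/24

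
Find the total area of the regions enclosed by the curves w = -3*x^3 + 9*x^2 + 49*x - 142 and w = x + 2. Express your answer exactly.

Set the curves equal: -3*x^3 + 9*x^2 + 49*x - 142 = x + 2, so -3*x^3 + 9*x^2 + 48*x - 144 = 0, which factors as -3*(x - 4)*(x - 3)*(x + 4) = 0. The curves meet at x = -4, 3, 4.
On [-4, 3], w = x + 2 is on top; that piece has area ∫[-4,3] (-(-3*x^3 + 9*x^2 + 48*x - 144)) dx = 3087/4.
On [3, 4], w = -3*x^3 + 9*x^2 + 49*x - 142 is on top; that piece has area ∫[3,4] (-3*x^3 + 9*x^2 + 48*x - 144) dx = 15/4.
Total enclosed area = 3087/4 + 15/4 = 1551/2.

1551/2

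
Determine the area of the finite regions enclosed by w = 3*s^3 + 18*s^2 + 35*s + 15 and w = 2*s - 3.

Set the curves equal: 3*s^3 + 18*s^2 + 35*s + 15 = 2*s - 3, so 3*s^3 + 18*s^2 + 33*s + 18 = 0, which factors as 3*(s + 1)*(s + 2)*(s + 3) = 0. The curves meet at s = -3, -2, -1.
On [-3, -2], w = 3*s^3 + 18*s^2 + 35*s + 15 is on top; that piece has area ∫[-3,-2] (3*s^3 + 18*s^2 + 33*s + 18) ds = 3/4.
On [-2, -1], w = 2*s - 3 is on top; that piece has area ∫[-2,-1] (-(3*s^3 + 18*s^2 + 33*s + 18)) ds = 3/4.
Total enclosed area = 3/4 + 3/4 = 3/2.

3/2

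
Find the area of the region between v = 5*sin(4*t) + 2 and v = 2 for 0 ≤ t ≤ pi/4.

5/2

On [0, pi/4], (5*sin(4*t) + 2) - (2) = 5*sin(4*t) is ≥ 0 throughout, so the area is a single integral of |5*sin(4*t)|.
∫[0,pi/4] (5*sin(4*t)) dt = 5/2.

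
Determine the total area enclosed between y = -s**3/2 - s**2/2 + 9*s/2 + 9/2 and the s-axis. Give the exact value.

The curve meets the s-axis where -s**3/2 - s**2/2 + 9*s/2 + 9/2 = 0, i.e. -(s - 3)*(s + 1)*(s + 3)/2 = 0, at s = -3, -1, 3.
On [-3, -1] the curve lies below the axis; ∫[-3,-1] (-s**3/2 - s**2/2 + 9*s/2 + 9/2) ds = -10/3, giving area 10/3.
On [-1, 3] the curve lies above the axis; ∫[-1,3] (-s**3/2 - s**2/2 + 9*s/2 + 9/2) ds = 64/3, giving area 64/3.
Total area = 10/3 + 64/3 = 74/3.

74/3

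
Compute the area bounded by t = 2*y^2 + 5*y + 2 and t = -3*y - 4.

8/3

Both boundary curves give t as a function of y, so integrate with respect to y. Setting them equal: 2*y^2 + 8*y + 6 = 0, i.e. 2*(y + 1)*(y + 3) = 0, so they meet at y = -3, -1.
For y in [-3, -1], t = 2*y^2 + 5*y + 2 is on the left; area = ∫[-3,-1] (-(2*y^2 + 8*y + 6)) dy = 8/3.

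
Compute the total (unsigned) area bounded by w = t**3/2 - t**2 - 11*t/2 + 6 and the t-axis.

937/24

The curve meets the t-axis where t**3/2 - t**2 - 11*t/2 + 6 = 0, i.e. (t - 4)*(t - 1)*(t + 3)/2 = 0, at t = -3, 1, 4.
On [-3, 1] the curve lies above the axis; ∫[-3,1] (t**3/2 - t**2 - 11*t/2 + 6) dt = 80/3, giving area 80/3.
On [1, 4] the curve lies below the axis; ∫[1,4] (t**3/2 - t**2 - 11*t/2 + 6) dt = -99/8, giving area 99/8.
Total area = 80/3 + 99/8 = 937/24.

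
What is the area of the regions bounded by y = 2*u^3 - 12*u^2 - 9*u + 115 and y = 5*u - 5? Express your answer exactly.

517

Set the curves equal: 2*u^3 - 12*u^2 - 9*u + 115 = 5*u - 5, so 2*u^3 - 12*u^2 - 14*u + 120 = 0, which factors as 2*(u - 5)*(u - 4)*(u + 3) = 0. The curves meet at u = -3, 4, 5.
On [-3, 4], y = 2*u^3 - 12*u^2 - 9*u + 115 is on top; that piece has area ∫[-3,4] (2*u^3 - 12*u^2 - 14*u + 120) du = 1029/2.
On [4, 5], y = 5*u - 5 is on top; that piece has area ∫[4,5] (-(2*u^3 - 12*u^2 - 14*u + 120)) du = 5/2.
Total enclosed area = 1029/2 + 5/2 = 517.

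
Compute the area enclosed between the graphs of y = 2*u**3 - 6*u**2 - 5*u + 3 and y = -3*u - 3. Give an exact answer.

16

Set the curves equal: 2*u**3 - 6*u**2 - 5*u + 3 = -3*u - 3, so 2*u**3 - 6*u**2 - 2*u + 6 = 0, which factors as 2*(u - 3)*(u - 1)*(u + 1) = 0. The curves meet at u = -1, 1, 3.
On [-1, 1], y = 2*u**3 - 6*u**2 - 5*u + 3 is on top; that piece has area ∫[-1,1] (2*u**3 - 6*u**2 - 2*u + 6) du = 8.
On [1, 3], y = -3*u - 3 is on top; that piece has area ∫[1,3] (-(2*u**3 - 6*u**2 - 2*u + 6)) du = 8.
Total enclosed area = 8 + 8 = 16.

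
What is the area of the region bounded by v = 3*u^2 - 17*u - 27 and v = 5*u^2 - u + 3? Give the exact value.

8/3

Set the curves equal: 3*u^2 - 17*u - 27 = 5*u^2 - u + 3, so -2*u^2 - 16*u - 30 = 0, which factors as -2*(u + 3)*(u + 5) = 0. The curves meet at u = -5, -3.
On [-5, -3], v = 3*u^2 - 17*u - 27 is on top; that piece has area ∫[-5,-3] (-2*u^2 - 16*u - 30) du = 8/3.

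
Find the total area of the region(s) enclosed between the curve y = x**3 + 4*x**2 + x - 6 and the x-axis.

The curve meets the x-axis where x**3 + 4*x**2 + x - 6 = 0, i.e. (x - 1)*(x + 2)*(x + 3) = 0, at x = -3, -2, 1.
On [-3, -2] the curve lies above the axis; ∫[-3,-2] (x**3 + 4*x**2 + x - 6) dx = 7/12, giving area 7/12.
On [-2, 1] the curve lies below the axis; ∫[-2,1] (x**3 + 4*x**2 + x - 6) dx = -45/4, giving area 45/4.
Total area = 7/12 + 45/4 = 71/6.

71/6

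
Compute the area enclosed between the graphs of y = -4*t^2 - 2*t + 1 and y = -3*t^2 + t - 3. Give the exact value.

Set the curves equal: -4*t^2 - 2*t + 1 = -3*t^2 + t - 3, so -t^2 - 3*t + 4 = 0, which factors as -(t - 1)*(t + 4) = 0. The curves meet at t = -4, 1.
On [-4, 1], y = -4*t^2 - 2*t + 1 is on top; that piece has area ∫[-4,1] (-t^2 - 3*t + 4) dt = 125/6.

125/6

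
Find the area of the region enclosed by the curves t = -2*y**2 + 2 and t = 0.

8/3

Both boundary curves give t as a function of y, so integrate with respect to y. Setting them equal: -2*y**2 + 2 = 0, i.e. -2*(y - 1)*(y + 1) = 0, so they meet at y = -1, 1.
For y in [-1, 1], t = -2*y**2 + 2 is on the right; area = ∫[-1,1] (-2*y**2 + 2) dy = 8/3.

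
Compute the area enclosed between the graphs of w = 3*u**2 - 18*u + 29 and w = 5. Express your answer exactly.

4

Set the curves equal: 3*u**2 - 18*u + 29 = 5, so 3*u**2 - 18*u + 24 = 0, which factors as 3*(u - 4)*(u - 2) = 0. The curves meet at u = 2, 4.
On [2, 4], w = 5 is on top; that piece has area ∫[2,4] (-(3*u**2 - 18*u + 24)) du = 4.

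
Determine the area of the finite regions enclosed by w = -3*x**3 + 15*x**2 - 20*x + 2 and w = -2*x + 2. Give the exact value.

37/4

Set the curves equal: -3*x**3 + 15*x**2 - 20*x + 2 = -2*x + 2, so -3*x**3 + 15*x**2 - 18*x = 0, which factors as -3*x*(x - 3)*(x - 2) = 0. The curves meet at x = 0, 2, 3.
On [0, 2], w = -2*x + 2 is on top; that piece has area ∫[0,2] (-(-3*x**3 + 15*x**2 - 18*x)) dx = 8.
On [2, 3], w = -3*x**3 + 15*x**2 - 20*x + 2 is on top; that piece has area ∫[2,3] (-3*x**3 + 15*x**2 - 18*x) dx = 5/4.
Total enclosed area = 8 + 5/4 = 37/4.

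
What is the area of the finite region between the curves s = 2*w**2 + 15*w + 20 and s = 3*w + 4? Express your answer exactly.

8/3

Both boundary curves give s as a function of w, so integrate with respect to w. Setting them equal: 2*w**2 + 12*w + 16 = 0, i.e. 2*(w + 2)*(w + 4) = 0, so they meet at w = -4, -2.
For w in [-4, -2], s = 2*w**2 + 15*w + 20 is on the left; area = ∫[-4,-2] (-(2*w**2 + 12*w + 16)) dw = 8/3.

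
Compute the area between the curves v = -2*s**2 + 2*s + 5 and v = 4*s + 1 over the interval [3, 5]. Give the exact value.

220/3

On [3, 5], (-2*s**2 + 2*s + 5) - (4*s + 1) = -2*s**2 - 2*s + 4 is ≤ 0 throughout, so the area is a single integral of |-2*s**2 - 2*s + 4|.
∫[3,5] (-2*s**2 - 2*s + 4) ds = -220/3; the area of that piece is 220/3.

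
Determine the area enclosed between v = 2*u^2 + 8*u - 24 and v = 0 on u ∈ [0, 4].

The difference (2*u^2 + 8*u - 24) - (0) = 2*u^2 + 8*u - 24 changes sign at u = 2 inside [0, 4], so split the integral there.
∫[0,2] (2*u^2 + 8*u - 24) du = -80/3; the area of that piece is 80/3.
∫[2,4] (2*u^2 + 8*u - 24) du = 112/3.
Total area = 80/3 + 112/3 = 64.

64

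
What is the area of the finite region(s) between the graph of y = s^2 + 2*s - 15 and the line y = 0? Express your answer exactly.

256/3

The curve meets the s-axis where s^2 + 2*s - 15 = 0, i.e. (s - 3)*(s + 5) = 0, at s = -5, 3.
On [-5, 3] the curve lies below the axis; ∫[-5,3] (s^2 + 2*s - 15) ds = -256/3, giving area 256/3.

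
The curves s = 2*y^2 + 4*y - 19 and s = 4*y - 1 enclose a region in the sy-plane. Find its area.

72

Both boundary curves give s as a function of y, so integrate with respect to y. Setting them equal: 2*y^2 - 18 = 0, i.e. 2*(y - 3)*(y + 3) = 0, so they meet at y = -3, 3.
For y in [-3, 3], s = 2*y^2 + 4*y - 19 is on the left; area = ∫[-3,3] (-(2*y^2 - 18)) dy = 72.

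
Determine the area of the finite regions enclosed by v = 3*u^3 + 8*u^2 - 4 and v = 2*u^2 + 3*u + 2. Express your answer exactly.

Set the curves equal: 3*u^3 + 8*u^2 - 4 = 2*u^2 + 3*u + 2, so 3*u^3 + 6*u^2 - 3*u - 6 = 0, which factors as 3*(u - 1)*(u + 1)*(u + 2) = 0. The curves meet at u = -2, -1, 1.
On [-2, -1], v = 3*u^3 + 8*u^2 - 4 is on top; that piece has area ∫[-2,-1] (3*u^3 + 6*u^2 - 3*u - 6) du = 5/4.
On [-1, 1], v = 2*u^2 + 3*u + 2 is on top; that piece has area ∫[-1,1] (-(3*u^3 + 6*u^2 - 3*u - 6)) du = 8.
Total enclosed area = 5/4 + 8 = 37/4.

37/4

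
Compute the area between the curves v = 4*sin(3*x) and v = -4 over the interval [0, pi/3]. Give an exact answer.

8/3 + 4*pi/3

On [0, pi/3], (4*sin(3*x)) - (-4) = 4*sin(3*x) + 4 is ≥ 0 throughout, so the area is a single integral of |4*sin(3*x) + 4|.
∫[0,pi/3] (4*sin(3*x) + 4) dx = 8/3 + 4*pi/3.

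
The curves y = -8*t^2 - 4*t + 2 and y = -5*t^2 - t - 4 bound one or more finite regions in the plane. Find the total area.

27/2

Set the curves equal: -8*t^2 - 4*t + 2 = -5*t^2 - t - 4, so -3*t^2 - 3*t + 6 = 0, which factors as -3*(t - 1)*(t + 2) = 0. The curves meet at t = -2, 1.
On [-2, 1], y = -8*t^2 - 4*t + 2 is on top; that piece has area ∫[-2,1] (-3*t^2 - 3*t + 6) dt = 27/2.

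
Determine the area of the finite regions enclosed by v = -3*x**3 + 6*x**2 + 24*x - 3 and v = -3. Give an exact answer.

148

Set the curves equal: -3*x**3 + 6*x**2 + 24*x - 3 = -3, so -3*x**3 + 6*x**2 + 24*x = 0, which factors as -3*x*(x - 4)*(x + 2) = 0. The curves meet at x = -2, 0, 4.
On [-2, 0], v = -3 is on top; that piece has area ∫[-2,0] (-(-3*x**3 + 6*x**2 + 24*x)) dx = 20.
On [0, 4], v = -3*x**3 + 6*x**2 + 24*x - 3 is on top; that piece has area ∫[0,4] (-3*x**3 + 6*x**2 + 24*x) dx = 128.
Total enclosed area = 20 + 128 = 148.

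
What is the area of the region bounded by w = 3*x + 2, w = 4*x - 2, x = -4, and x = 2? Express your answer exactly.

30

On [-4, 2], (3*x + 2) - (4*x - 2) = -x + 4 is ≥ 0 throughout, so the area is a single integral of |-x + 4|.
∫[-4,2] (-x + 4) dx = 30.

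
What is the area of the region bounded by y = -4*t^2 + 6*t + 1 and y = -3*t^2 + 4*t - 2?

Set the curves equal: -4*t^2 + 6*t + 1 = -3*t^2 + 4*t - 2, so -t^2 + 2*t + 3 = 0, which factors as -(t - 3)*(t + 1) = 0. The curves meet at t = -1, 3.
On [-1, 3], y = -4*t^2 + 6*t + 1 is on top; that piece has area ∫[-1,3] (-t^2 + 2*t + 3) dt = 32/3.

32/3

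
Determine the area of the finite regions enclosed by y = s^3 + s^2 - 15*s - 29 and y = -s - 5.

Set the curves equal: s^3 + s^2 - 15*s - 29 = -s - 5, so s^3 + s^2 - 14*s - 24 = 0, which factors as (s - 4)*(s + 2)*(s + 3) = 0. The curves meet at s = -3, -2, 4.
On [-3, -2], y = s^3 + s^2 - 15*s - 29 is on top; that piece has area ∫[-3,-2] (s^3 + s^2 - 14*s - 24) ds = 13/12.
On [-2, 4], y = -s - 5 is on top; that piece has area ∫[-2,4] (-(s^3 + s^2 - 14*s - 24)) ds = 144.
Total enclosed area = 13/12 + 144 = 1741/12.

1741/12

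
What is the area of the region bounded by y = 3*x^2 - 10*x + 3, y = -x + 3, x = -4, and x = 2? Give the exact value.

The difference (3*x^2 - 10*x + 3) - (-x + 3) = 3*x^2 - 9*x changes sign at x = 0 inside [-4, 2], so split the integral there.
∫[-4,0] (3*x^2 - 9*x) dx = 136.
∫[0,2] (3*x^2 - 9*x) dx = -10; the area of that piece is 10.
Total area = 136 + 10 = 146.

146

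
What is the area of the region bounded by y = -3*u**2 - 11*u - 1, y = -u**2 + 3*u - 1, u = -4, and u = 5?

983/3

The difference (-3*u**2 - 11*u - 1) - (-u**2 + 3*u - 1) = -2*u**2 - 14*u changes sign at u = 0 inside [-4, 5], so split the integral there.
∫[-4,0] (-2*u**2 - 14*u) du = 208/3.
∫[0,5] (-2*u**2 - 14*u) du = -775/3; the area of that piece is 775/3.
Total area = 208/3 + 775/3 = 983/3.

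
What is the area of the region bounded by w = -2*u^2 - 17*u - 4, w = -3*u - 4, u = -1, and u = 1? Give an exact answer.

14

The difference (-2*u^2 - 17*u - 4) - (-3*u - 4) = -2*u^2 - 14*u changes sign at u = 0 inside [-1, 1], so split the integral there.
∫[-1,0] (-2*u^2 - 14*u) du = 19/3.
∫[0,1] (-2*u^2 - 14*u) du = -23/3; the area of that piece is 23/3.
Total area = 19/3 + 23/3 = 14.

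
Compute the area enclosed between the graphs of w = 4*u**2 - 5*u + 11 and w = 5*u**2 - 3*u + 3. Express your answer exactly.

Set the curves equal: 4*u**2 - 5*u + 11 = 5*u**2 - 3*u + 3, so -u**2 - 2*u + 8 = 0, which factors as -(u - 2)*(u + 4) = 0. The curves meet at u = -4, 2.
On [-4, 2], w = 4*u**2 - 5*u + 11 is on top; that piece has area ∫[-4,2] (-u**2 - 2*u + 8) du = 36.

36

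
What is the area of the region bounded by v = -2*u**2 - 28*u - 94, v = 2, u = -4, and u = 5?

On [-4, 5], (-2*u**2 - 28*u - 94) - (2) = -2*u**2 - 28*u - 96 is ≤ 0 throughout, so the area is a single integral of |-2*u**2 - 28*u - 96|.
∫[-4,5] (-2*u**2 - 28*u - 96) du = -1116; the area of that piece is 1116.

1116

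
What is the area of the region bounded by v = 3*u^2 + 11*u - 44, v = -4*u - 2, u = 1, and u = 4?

The difference (3*u^2 + 11*u - 44) - (-4*u - 2) = 3*u^2 + 15*u - 42 changes sign at u = 2 inside [1, 4], so split the integral there.
∫[1,2] (3*u^2 + 15*u - 42) du = -25/2; the area of that piece is 25/2.
∫[2,4] (3*u^2 + 15*u - 42) du = 62.
Total area = 25/2 + 62 = 149/2.

149/2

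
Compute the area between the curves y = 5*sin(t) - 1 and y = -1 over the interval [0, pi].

10

On [0, pi], (5*sin(t) - 1) - (-1) = 5*sin(t) is ≥ 0 throughout, so the area is a single integral of |5*sin(t)|.
∫[0,pi] (5*sin(t)) dt = 10.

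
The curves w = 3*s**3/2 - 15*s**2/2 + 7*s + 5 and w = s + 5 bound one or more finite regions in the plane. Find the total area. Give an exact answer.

71/4

Set the curves equal: 3*s**3/2 - 15*s**2/2 + 7*s + 5 = s + 5, so 3*s**3/2 - 15*s**2/2 + 6*s = 0, which factors as 3*s*(s - 4)*(s - 1)/2 = 0. The curves meet at s = 0, 1, 4.
On [0, 1], w = 3*s**3/2 - 15*s**2/2 + 7*s + 5 is on top; that piece has area ∫[0,1] (3*s**3/2 - 15*s**2/2 + 6*s) ds = 7/8.
On [1, 4], w = s + 5 is on top; that piece has area ∫[1,4] (-(3*s**3/2 - 15*s**2/2 + 6*s)) ds = 135/8.
Total enclosed area = 7/8 + 135/8 = 71/4.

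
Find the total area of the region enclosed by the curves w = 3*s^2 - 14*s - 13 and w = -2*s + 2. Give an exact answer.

Set the curves equal: 3*s^2 - 14*s - 13 = -2*s + 2, so 3*s^2 - 12*s - 15 = 0, which factors as 3*(s - 5)*(s + 1) = 0. The curves meet at s = -1, 5.
On [-1, 5], w = -2*s + 2 is on top; that piece has area ∫[-1,5] (-(3*s^2 - 12*s - 15)) ds = 108.

108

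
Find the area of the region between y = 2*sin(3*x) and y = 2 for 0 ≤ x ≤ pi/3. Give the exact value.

On [0, pi/3], (2*sin(3*x)) - (2) = 2*sin(3*x) - 2 is ≤ 0 throughout, so the area is a single integral of |2*sin(3*x) - 2|.
∫[0,pi/3] (2*sin(3*x) - 2) dx = 4/3 - 2*pi/3; the area of that piece is -4/3 + 2*pi/3.

-4/3 + 2*pi/3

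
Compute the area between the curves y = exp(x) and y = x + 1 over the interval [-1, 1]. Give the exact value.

-2 - exp(-1) + exp(1)

On [-1, 1], (exp(x)) - (x + 1) = -x + exp(x) - 1 is ≥ 0 throughout, so the area is a single integral of |-x + exp(x) - 1|.
∫[-1,1] (-x + exp(x) - 1) dx = -2 - exp(-1) + exp(1).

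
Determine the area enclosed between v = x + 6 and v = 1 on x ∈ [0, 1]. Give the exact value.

On [0, 1], (x + 6) - (1) = x + 5 is ≥ 0 throughout, so the area is a single integral of |x + 5|.
∫[0,1] (x + 5) dx = 11/2.

11/2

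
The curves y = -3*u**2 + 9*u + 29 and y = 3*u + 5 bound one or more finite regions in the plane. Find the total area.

Set the curves equal: -3*u**2 + 9*u + 29 = 3*u + 5, so -3*u**2 + 6*u + 24 = 0, which factors as -3*(u - 4)*(u + 2) = 0. The curves meet at u = -2, 4.
On [-2, 4], y = -3*u**2 + 9*u + 29 is on top; that piece has area ∫[-2,4] (-3*u**2 + 6*u + 24) du = 108.

108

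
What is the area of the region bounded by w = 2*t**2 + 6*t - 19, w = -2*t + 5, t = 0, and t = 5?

350/3

The difference (2*t**2 + 6*t - 19) - (-2*t + 5) = 2*t**2 + 8*t - 24 changes sign at t = 2 inside [0, 5], so split the integral there.
∫[0,2] (2*t**2 + 8*t - 24) dt = -80/3; the area of that piece is 80/3.
∫[2,5] (2*t**2 + 8*t - 24) dt = 90.
Total area = 80/3 + 90 = 350/3.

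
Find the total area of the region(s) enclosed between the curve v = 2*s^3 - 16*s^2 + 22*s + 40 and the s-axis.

The curve meets the s-axis where 2*s^3 - 16*s^2 + 22*s + 40 = 0, i.e. 2*(s - 5)*(s - 4)*(s + 1) = 0, at s = -1, 4, 5.
On [-1, 4] the curve lies above the axis; ∫[-1,4] (2*s^3 - 16*s^2 + 22*s + 40) ds = 875/6, giving area 875/6.
On [4, 5] the curve lies below the axis; ∫[4,5] (2*s^3 - 16*s^2 + 22*s + 40) ds = -11/6, giving area 11/6.
Total area = 875/6 + 11/6 = 443/3.

443/3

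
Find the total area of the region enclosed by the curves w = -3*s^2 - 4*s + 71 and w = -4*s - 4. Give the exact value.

Set the curves equal: -3*s^2 - 4*s + 71 = -4*s - 4, so -3*s^2 + 75 = 0, which factors as -3*(s - 5)*(s + 5) = 0. The curves meet at s = -5, 5.
On [-5, 5], w = -3*s^2 - 4*s + 71 is on top; that piece has area ∫[-5,5] (-3*s^2 + 75) ds = 500.

500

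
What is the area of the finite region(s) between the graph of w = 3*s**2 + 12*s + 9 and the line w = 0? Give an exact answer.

4

The curve meets the s-axis where 3*s**2 + 12*s + 9 = 0, i.e. 3*(s + 1)*(s + 3) = 0, at s = -3, -1.
On [-3, -1] the curve lies below the axis; ∫[-3,-1] (3*s**2 + 12*s + 9) ds = -4, giving area 4.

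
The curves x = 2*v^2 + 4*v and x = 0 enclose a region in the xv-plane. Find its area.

Both boundary curves give x as a function of v, so integrate with respect to v. Setting them equal: 2*v^2 + 4*v = 0, i.e. 2*v*(v + 2) = 0, so they meet at v = -2, 0.
For v in [-2, 0], x = 2*v^2 + 4*v is on the left; area = ∫[-2,0] (-(2*v^2 + 4*v)) dv = 8/3.

8/3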